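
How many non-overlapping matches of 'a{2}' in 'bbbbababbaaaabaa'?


Pattern 'a{2}' matches exactly 2 consecutive a's (greedy, non-overlapping).
String: 'bbbbababbaaaabaa'
Scanning for runs of a's:
  Run at pos 4: 'a' (length 1) -> 0 match(es)
  Run at pos 6: 'a' (length 1) -> 0 match(es)
  Run at pos 9: 'aaaa' (length 4) -> 2 match(es)
  Run at pos 14: 'aa' (length 2) -> 1 match(es)
Matches found: ['aa', 'aa', 'aa']
Total: 3

3


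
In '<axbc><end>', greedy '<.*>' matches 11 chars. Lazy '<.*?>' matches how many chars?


Greedy '<.*>' tries to match as MUCH as possible.
Lazy '<.*?>' tries to match as LITTLE as possible.

String: '<axbc><end>'
Greedy '<.*>' starts at first '<' and extends to the LAST '>': '<axbc><end>' (11 chars)
Lazy '<.*?>' starts at first '<' and stops at the FIRST '>': '<axbc>' (6 chars)

6


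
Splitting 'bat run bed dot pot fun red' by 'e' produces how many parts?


Splitting by 'e' breaks the string at each occurrence of the separator.
Text: 'bat run bed dot pot fun red'
Parts after split:
  Part 1: 'bat run b'
  Part 2: 'd dot pot fun r'
  Part 3: 'd'
Total parts: 3

3


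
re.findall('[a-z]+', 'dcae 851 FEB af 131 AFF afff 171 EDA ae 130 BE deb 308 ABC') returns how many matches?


Pattern '[a-z]+' finds one or more lowercase letters.
Text: 'dcae 851 FEB af 131 AFF afff 171 EDA ae 130 BE deb 308 ABC'
Scanning for matches:
  Match 1: 'dcae'
  Match 2: 'af'
  Match 3: 'afff'
  Match 4: 'ae'
  Match 5: 'deb'
Total matches: 5

5


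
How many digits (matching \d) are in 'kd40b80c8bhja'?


\d matches any digit 0-9.
Scanning 'kd40b80c8bhja':
  pos 2: '4' -> DIGIT
  pos 3: '0' -> DIGIT
  pos 5: '8' -> DIGIT
  pos 6: '0' -> DIGIT
  pos 8: '8' -> DIGIT
Digits found: ['4', '0', '8', '0', '8']
Total: 5

5


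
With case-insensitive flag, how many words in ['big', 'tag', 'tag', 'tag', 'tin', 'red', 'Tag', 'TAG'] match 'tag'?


Case-insensitive matching: compare each word's lowercase form to 'tag'.
  'big' -> lower='big' -> no
  'tag' -> lower='tag' -> MATCH
  'tag' -> lower='tag' -> MATCH
  'tag' -> lower='tag' -> MATCH
  'tin' -> lower='tin' -> no
  'red' -> lower='red' -> no
  'Tag' -> lower='tag' -> MATCH
  'TAG' -> lower='tag' -> MATCH
Matches: ['tag', 'tag', 'tag', 'Tag', 'TAG']
Count: 5

5


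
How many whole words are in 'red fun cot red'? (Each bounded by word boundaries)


Word boundaries (\b) mark the start/end of each word.
Text: 'red fun cot red'
Splitting by whitespace:
  Word 1: 'red'
  Word 2: 'fun'
  Word 3: 'cot'
  Word 4: 'red'
Total whole words: 4

4


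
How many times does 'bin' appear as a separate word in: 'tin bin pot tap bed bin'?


Scanning each word for exact match 'bin':
  Word 1: 'tin' -> no
  Word 2: 'bin' -> MATCH
  Word 3: 'pot' -> no
  Word 4: 'tap' -> no
  Word 5: 'bed' -> no
  Word 6: 'bin' -> MATCH
Total matches: 2

2


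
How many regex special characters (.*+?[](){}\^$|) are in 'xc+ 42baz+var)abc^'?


Regex special characters are: . * + ? [ ] ( ) { } \ ^ $ |
Scanning 'xc+ 42baz+var)abc^':
  pos 2: '+' -> SPECIAL
  pos 9: '+' -> SPECIAL
  pos 13: ')' -> SPECIAL
  pos 17: '^' -> SPECIAL
Special chars found: ['+', '+', ')', '^']
Total: 4

4


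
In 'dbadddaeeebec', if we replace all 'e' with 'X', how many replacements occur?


re.sub('e', 'X', text) replaces every occurrence of 'e' with 'X'.
Text: 'dbadddaeeebec'
Scanning for 'e':
  pos 7: 'e' -> replacement #1
  pos 8: 'e' -> replacement #2
  pos 9: 'e' -> replacement #3
  pos 11: 'e' -> replacement #4
Total replacements: 4

4


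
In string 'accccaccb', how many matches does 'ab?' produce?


Pattern 'ab?' matches 'a' optionally followed by 'b'.
String: 'accccaccb'
Scanning left to right for 'a' then checking next char:
  Match 1: 'a' (a not followed by b)
  Match 2: 'a' (a not followed by b)
Total matches: 2

2


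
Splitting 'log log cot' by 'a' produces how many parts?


Splitting by 'a' breaks the string at each occurrence of the separator.
Text: 'log log cot'
Parts after split:
  Part 1: 'log log cot'
Total parts: 1

1


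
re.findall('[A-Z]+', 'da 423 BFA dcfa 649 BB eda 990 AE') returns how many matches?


Pattern '[A-Z]+' finds one or more uppercase letters.
Text: 'da 423 BFA dcfa 649 BB eda 990 AE'
Scanning for matches:
  Match 1: 'BFA'
  Match 2: 'BB'
  Match 3: 'AE'
Total matches: 3

3


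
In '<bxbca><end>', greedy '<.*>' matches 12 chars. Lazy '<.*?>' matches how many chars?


Greedy '<.*>' tries to match as MUCH as possible.
Lazy '<.*?>' tries to match as LITTLE as possible.

String: '<bxbca><end>'
Greedy '<.*>' starts at first '<' and extends to the LAST '>': '<bxbca><end>' (12 chars)
Lazy '<.*?>' starts at first '<' and stops at the FIRST '>': '<bxbca>' (7 chars)

7


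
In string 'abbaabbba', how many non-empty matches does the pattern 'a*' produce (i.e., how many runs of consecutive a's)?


Pattern 'a*' matches zero or more a's. We want non-empty runs of consecutive a's.
String: 'abbaabbba'
Walking through the string to find runs of a's:
  Run 1: positions 0-0 -> 'a'
  Run 2: positions 3-4 -> 'aa'
  Run 3: positions 8-8 -> 'a'
Non-empty runs found: ['a', 'aa', 'a']
Count: 3

3


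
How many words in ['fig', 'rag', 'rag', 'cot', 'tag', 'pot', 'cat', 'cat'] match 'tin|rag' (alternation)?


Alternation 'tin|rag' matches either 'tin' or 'rag'.
Checking each word:
  'fig' -> no
  'rag' -> MATCH
  'rag' -> MATCH
  'cot' -> no
  'tag' -> no
  'pot' -> no
  'cat' -> no
  'cat' -> no
Matches: ['rag', 'rag']
Count: 2

2


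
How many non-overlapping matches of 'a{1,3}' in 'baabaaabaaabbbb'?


Pattern 'a{1,3}' matches between 1 and 3 consecutive a's (greedy).
String: 'baabaaabaaabbbb'
Finding runs of a's and applying greedy matching:
  Run at pos 1: 'aa' (length 2)
  Run at pos 4: 'aaa' (length 3)
  Run at pos 8: 'aaa' (length 3)
Matches: ['aa', 'aaa', 'aaa']
Count: 3

3


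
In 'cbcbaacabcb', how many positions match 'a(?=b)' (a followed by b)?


Lookahead 'a(?=b)' matches 'a' only when followed by 'b'.
String: 'cbcbaacabcb'
Checking each position where char is 'a':
  pos 4: 'a' -> no (next='a')
  pos 5: 'a' -> no (next='c')
  pos 7: 'a' -> MATCH (next='b')
Matching positions: [7]
Count: 1

1


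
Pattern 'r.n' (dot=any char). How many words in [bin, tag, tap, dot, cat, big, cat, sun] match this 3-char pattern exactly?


Pattern 'r.n' means: starts with 'r', any single char, ends with 'n'.
Checking each word (must be exactly 3 chars):
  'bin' (len=3): no
  'tag' (len=3): no
  'tap' (len=3): no
  'dot' (len=3): no
  'cat' (len=3): no
  'big' (len=3): no
  'cat' (len=3): no
  'sun' (len=3): no
Matching words: []
Total: 0

0


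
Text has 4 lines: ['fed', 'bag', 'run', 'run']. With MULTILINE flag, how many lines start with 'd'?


With MULTILINE flag, ^ matches the start of each line.
Lines: ['fed', 'bag', 'run', 'run']
Checking which lines start with 'd':
  Line 1: 'fed' -> no
  Line 2: 'bag' -> no
  Line 3: 'run' -> no
  Line 4: 'run' -> no
Matching lines: []
Count: 0

0


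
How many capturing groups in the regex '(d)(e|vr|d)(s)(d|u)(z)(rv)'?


To count capturing groups, count each '(' that starts a group.
Pattern: '(d)(e|vr|d)(s)(d|u)(z)(rv)'
Walking through the pattern:
  Position 0: '(' -> group #1
  Position 3: '(' -> group #2
  Position 11: '(' -> group #3
  Position 14: '(' -> group #4
  Position 19: '(' -> group #5
  Position 22: '(' -> group #6
Total capturing groups: 6

6


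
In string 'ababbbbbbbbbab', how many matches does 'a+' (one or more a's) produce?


Pattern 'a+' matches one or more consecutive a's.
String: 'ababbbbbbbbbab'
Scanning for runs of a:
  Match 1: 'a' (length 1)
  Match 2: 'a' (length 1)
  Match 3: 'a' (length 1)
Total matches: 3

3


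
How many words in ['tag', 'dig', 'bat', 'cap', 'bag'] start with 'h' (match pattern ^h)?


Pattern ^h anchors to start of word. Check which words begin with 'h':
  'tag' -> no
  'dig' -> no
  'bat' -> no
  'cap' -> no
  'bag' -> no
Matching words: []
Count: 0

0


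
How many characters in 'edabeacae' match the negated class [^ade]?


Negated class [^ade] matches any char NOT in {a, d, e}
Scanning 'edabeacae':
  pos 0: 'e' -> no (excluded)
  pos 1: 'd' -> no (excluded)
  pos 2: 'a' -> no (excluded)
  pos 3: 'b' -> MATCH
  pos 4: 'e' -> no (excluded)
  pos 5: 'a' -> no (excluded)
  pos 6: 'c' -> MATCH
  pos 7: 'a' -> no (excluded)
  pos 8: 'e' -> no (excluded)
Total matches: 2

2


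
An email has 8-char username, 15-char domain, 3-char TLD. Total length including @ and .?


An email address has format: username@domain.tld
Username length: 8
'@' character: 1
Domain length: 15
'.' character: 1
TLD length: 3
Total = 8 + 1 + 15 + 1 + 3 = 28

28


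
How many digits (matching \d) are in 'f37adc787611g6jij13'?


\d matches any digit 0-9.
Scanning 'f37adc787611g6jij13':
  pos 1: '3' -> DIGIT
  pos 2: '7' -> DIGIT
  pos 6: '7' -> DIGIT
  pos 7: '8' -> DIGIT
  pos 8: '7' -> DIGIT
  pos 9: '6' -> DIGIT
  pos 10: '1' -> DIGIT
  pos 11: '1' -> DIGIT
  pos 13: '6' -> DIGIT
  pos 17: '1' -> DIGIT
  pos 18: '3' -> DIGIT
Digits found: ['3', '7', '7', '8', '7', '6', '1', '1', '6', '1', '3']
Total: 11

11


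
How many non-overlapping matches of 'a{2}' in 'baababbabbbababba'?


Pattern 'a{2}' matches exactly 2 consecutive a's (greedy, non-overlapping).
String: 'baababbabbbababba'
Scanning for runs of a's:
  Run at pos 1: 'aa' (length 2) -> 1 match(es)
  Run at pos 4: 'a' (length 1) -> 0 match(es)
  Run at pos 7: 'a' (length 1) -> 0 match(es)
  Run at pos 11: 'a' (length 1) -> 0 match(es)
  Run at pos 13: 'a' (length 1) -> 0 match(es)
  Run at pos 16: 'a' (length 1) -> 0 match(es)
Matches found: ['aa']
Total: 1

1


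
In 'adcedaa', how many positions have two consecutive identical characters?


Looking for consecutive identical characters in 'adcedaa':
  pos 0-1: 'a' vs 'd' -> different
  pos 1-2: 'd' vs 'c' -> different
  pos 2-3: 'c' vs 'e' -> different
  pos 3-4: 'e' vs 'd' -> different
  pos 4-5: 'd' vs 'a' -> different
  pos 5-6: 'a' vs 'a' -> MATCH ('aa')
Consecutive identical pairs: ['aa']
Count: 1

1


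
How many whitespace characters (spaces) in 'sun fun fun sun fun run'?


\s matches whitespace characters (spaces, tabs, etc.).
Text: 'sun fun fun sun fun run'
This text has 6 words separated by spaces.
Number of spaces = number of words - 1 = 6 - 1 = 5

5


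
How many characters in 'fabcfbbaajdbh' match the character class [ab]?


Character class [ab] matches any of: {a, b}
Scanning string 'fabcfbbaajdbh' character by character:
  pos 0: 'f' -> no
  pos 1: 'a' -> MATCH
  pos 2: 'b' -> MATCH
  pos 3: 'c' -> no
  pos 4: 'f' -> no
  pos 5: 'b' -> MATCH
  pos 6: 'b' -> MATCH
  pos 7: 'a' -> MATCH
  pos 8: 'a' -> MATCH
  pos 9: 'j' -> no
  pos 10: 'd' -> no
  pos 11: 'b' -> MATCH
  pos 12: 'h' -> no
Total matches: 7

7


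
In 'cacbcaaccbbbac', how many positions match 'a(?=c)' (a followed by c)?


Lookahead 'a(?=c)' matches 'a' only when followed by 'c'.
String: 'cacbcaaccbbbac'
Checking each position where char is 'a':
  pos 1: 'a' -> MATCH (next='c')
  pos 5: 'a' -> no (next='a')
  pos 6: 'a' -> MATCH (next='c')
  pos 12: 'a' -> MATCH (next='c')
Matching positions: [1, 6, 12]
Count: 3

3


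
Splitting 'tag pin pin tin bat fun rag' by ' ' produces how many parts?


Splitting by ' ' breaks the string at each occurrence of the separator.
Text: 'tag pin pin tin bat fun rag'
Parts after split:
  Part 1: 'tag'
  Part 2: 'pin'
  Part 3: 'pin'
  Part 4: 'tin'
  Part 5: 'bat'
  Part 6: 'fun'
  Part 7: 'rag'
Total parts: 7

7


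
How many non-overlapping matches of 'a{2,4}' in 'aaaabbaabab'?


Pattern 'a{2,4}' matches between 2 and 4 consecutive a's (greedy).
String: 'aaaabbaabab'
Finding runs of a's and applying greedy matching:
  Run at pos 0: 'aaaa' (length 4)
  Run at pos 6: 'aa' (length 2)
  Run at pos 9: 'a' (length 1)
Matches: ['aaaa', 'aa']
Count: 2

2


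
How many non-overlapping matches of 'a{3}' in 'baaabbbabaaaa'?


Pattern 'a{3}' matches exactly 3 consecutive a's (greedy, non-overlapping).
String: 'baaabbbabaaaa'
Scanning for runs of a's:
  Run at pos 1: 'aaa' (length 3) -> 1 match(es)
  Run at pos 7: 'a' (length 1) -> 0 match(es)
  Run at pos 9: 'aaaa' (length 4) -> 1 match(es)
Matches found: ['aaa', 'aaa']
Total: 2

2


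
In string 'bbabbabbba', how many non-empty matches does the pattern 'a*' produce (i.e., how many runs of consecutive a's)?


Pattern 'a*' matches zero or more a's. We want non-empty runs of consecutive a's.
String: 'bbabbabbba'
Walking through the string to find runs of a's:
  Run 1: positions 2-2 -> 'a'
  Run 2: positions 5-5 -> 'a'
  Run 3: positions 9-9 -> 'a'
Non-empty runs found: ['a', 'a', 'a']
Count: 3

3


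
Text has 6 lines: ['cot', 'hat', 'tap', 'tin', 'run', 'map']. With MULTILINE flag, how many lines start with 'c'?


With MULTILINE flag, ^ matches the start of each line.
Lines: ['cot', 'hat', 'tap', 'tin', 'run', 'map']
Checking which lines start with 'c':
  Line 1: 'cot' -> MATCH
  Line 2: 'hat' -> no
  Line 3: 'tap' -> no
  Line 4: 'tin' -> no
  Line 5: 'run' -> no
  Line 6: 'map' -> no
Matching lines: ['cot']
Count: 1

1


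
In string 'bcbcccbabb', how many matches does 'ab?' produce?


Pattern 'ab?' matches 'a' optionally followed by 'b'.
String: 'bcbcccbabb'
Scanning left to right for 'a' then checking next char:
  Match 1: 'ab' (a followed by b)
Total matches: 1

1


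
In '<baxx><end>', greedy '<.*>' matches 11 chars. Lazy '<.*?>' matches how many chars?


Greedy '<.*>' tries to match as MUCH as possible.
Lazy '<.*?>' tries to match as LITTLE as possible.

String: '<baxx><end>'
Greedy '<.*>' starts at first '<' and extends to the LAST '>': '<baxx><end>' (11 chars)
Lazy '<.*?>' starts at first '<' and stops at the FIRST '>': '<baxx>' (6 chars)

6


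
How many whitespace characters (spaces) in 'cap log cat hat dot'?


\s matches whitespace characters (spaces, tabs, etc.).
Text: 'cap log cat hat dot'
This text has 5 words separated by spaces.
Number of spaces = number of words - 1 = 5 - 1 = 4

4


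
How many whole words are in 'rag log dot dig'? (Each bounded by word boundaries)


Word boundaries (\b) mark the start/end of each word.
Text: 'rag log dot dig'
Splitting by whitespace:
  Word 1: 'rag'
  Word 2: 'log'
  Word 3: 'dot'
  Word 4: 'dig'
Total whole words: 4

4


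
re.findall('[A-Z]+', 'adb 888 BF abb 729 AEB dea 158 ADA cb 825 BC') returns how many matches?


Pattern '[A-Z]+' finds one or more uppercase letters.
Text: 'adb 888 BF abb 729 AEB dea 158 ADA cb 825 BC'
Scanning for matches:
  Match 1: 'BF'
  Match 2: 'AEB'
  Match 3: 'ADA'
  Match 4: 'BC'
Total matches: 4

4


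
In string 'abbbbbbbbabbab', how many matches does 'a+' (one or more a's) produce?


Pattern 'a+' matches one or more consecutive a's.
String: 'abbbbbbbbabbab'
Scanning for runs of a:
  Match 1: 'a' (length 1)
  Match 2: 'a' (length 1)
  Match 3: 'a' (length 1)
Total matches: 3

3


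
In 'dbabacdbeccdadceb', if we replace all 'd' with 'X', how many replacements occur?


re.sub('d', 'X', text) replaces every occurrence of 'd' with 'X'.
Text: 'dbabacdbeccdadceb'
Scanning for 'd':
  pos 0: 'd' -> replacement #1
  pos 6: 'd' -> replacement #2
  pos 11: 'd' -> replacement #3
  pos 13: 'd' -> replacement #4
Total replacements: 4

4


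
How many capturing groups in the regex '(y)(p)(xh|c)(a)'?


To count capturing groups, count each '(' that starts a group.
Pattern: '(y)(p)(xh|c)(a)'
Walking through the pattern:
  Position 0: '(' -> group #1
  Position 3: '(' -> group #2
  Position 6: '(' -> group #3
  Position 12: '(' -> group #4
Total capturing groups: 4

4


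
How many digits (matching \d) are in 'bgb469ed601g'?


\d matches any digit 0-9.
Scanning 'bgb469ed601g':
  pos 3: '4' -> DIGIT
  pos 4: '6' -> DIGIT
  pos 5: '9' -> DIGIT
  pos 8: '6' -> DIGIT
  pos 9: '0' -> DIGIT
  pos 10: '1' -> DIGIT
Digits found: ['4', '6', '9', '6', '0', '1']
Total: 6

6


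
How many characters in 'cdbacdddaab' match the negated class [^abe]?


Negated class [^abe] matches any char NOT in {a, b, e}
Scanning 'cdbacdddaab':
  pos 0: 'c' -> MATCH
  pos 1: 'd' -> MATCH
  pos 2: 'b' -> no (excluded)
  pos 3: 'a' -> no (excluded)
  pos 4: 'c' -> MATCH
  pos 5: 'd' -> MATCH
  pos 6: 'd' -> MATCH
  pos 7: 'd' -> MATCH
  pos 8: 'a' -> no (excluded)
  pos 9: 'a' -> no (excluded)
  pos 10: 'b' -> no (excluded)
Total matches: 6

6


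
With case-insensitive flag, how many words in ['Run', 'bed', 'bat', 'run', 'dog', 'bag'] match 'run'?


Case-insensitive matching: compare each word's lowercase form to 'run'.
  'Run' -> lower='run' -> MATCH
  'bed' -> lower='bed' -> no
  'bat' -> lower='bat' -> no
  'run' -> lower='run' -> MATCH
  'dog' -> lower='dog' -> no
  'bag' -> lower='bag' -> no
Matches: ['Run', 'run']
Count: 2

2


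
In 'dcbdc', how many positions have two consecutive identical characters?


Looking for consecutive identical characters in 'dcbdc':
  pos 0-1: 'd' vs 'c' -> different
  pos 1-2: 'c' vs 'b' -> different
  pos 2-3: 'b' vs 'd' -> different
  pos 3-4: 'd' vs 'c' -> different
Consecutive identical pairs: []
Count: 0

0


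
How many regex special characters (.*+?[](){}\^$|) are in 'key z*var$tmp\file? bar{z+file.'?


Regex special characters are: . * + ? [ ] ( ) { } \ ^ $ |
Scanning 'key z*var$tmp\file? bar{z+file.':
  pos 5: '*' -> SPECIAL
  pos 9: '$' -> SPECIAL
  pos 13: '\' -> SPECIAL
  pos 18: '?' -> SPECIAL
  pos 23: '{' -> SPECIAL
  pos 25: '+' -> SPECIAL
  pos 30: '.' -> SPECIAL
Special chars found: ['*', '$', '\\', '?', '{', '+', '.']
Total: 7

7


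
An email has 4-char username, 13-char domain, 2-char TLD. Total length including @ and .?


An email address has format: username@domain.tld
Username length: 4
'@' character: 1
Domain length: 13
'.' character: 1
TLD length: 2
Total = 4 + 1 + 13 + 1 + 2 = 21

21


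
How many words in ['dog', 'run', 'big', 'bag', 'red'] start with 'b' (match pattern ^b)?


Pattern ^b anchors to start of word. Check which words begin with 'b':
  'dog' -> no
  'run' -> no
  'big' -> MATCH (starts with 'b')
  'bag' -> MATCH (starts with 'b')
  'red' -> no
Matching words: ['big', 'bag']
Count: 2

2


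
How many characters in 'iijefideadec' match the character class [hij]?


Character class [hij] matches any of: {h, i, j}
Scanning string 'iijefideadec' character by character:
  pos 0: 'i' -> MATCH
  pos 1: 'i' -> MATCH
  pos 2: 'j' -> MATCH
  pos 3: 'e' -> no
  pos 4: 'f' -> no
  pos 5: 'i' -> MATCH
  pos 6: 'd' -> no
  pos 7: 'e' -> no
  pos 8: 'a' -> no
  pos 9: 'd' -> no
  pos 10: 'e' -> no
  pos 11: 'c' -> no
Total matches: 4

4


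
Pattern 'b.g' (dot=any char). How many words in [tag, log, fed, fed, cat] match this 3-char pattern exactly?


Pattern 'b.g' means: starts with 'b', any single char, ends with 'g'.
Checking each word (must be exactly 3 chars):
  'tag' (len=3): no
  'log' (len=3): no
  'fed' (len=3): no
  'fed' (len=3): no
  'cat' (len=3): no
Matching words: []
Total: 0

0


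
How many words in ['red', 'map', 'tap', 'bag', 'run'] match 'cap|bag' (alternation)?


Alternation 'cap|bag' matches either 'cap' or 'bag'.
Checking each word:
  'red' -> no
  'map' -> no
  'tap' -> no
  'bag' -> MATCH
  'run' -> no
Matches: ['bag']
Count: 1

1


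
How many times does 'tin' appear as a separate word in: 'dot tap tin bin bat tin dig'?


Scanning each word for exact match 'tin':
  Word 1: 'dot' -> no
  Word 2: 'tap' -> no
  Word 3: 'tin' -> MATCH
  Word 4: 'bin' -> no
  Word 5: 'bat' -> no
  Word 6: 'tin' -> MATCH
  Word 7: 'dig' -> no
Total matches: 2

2


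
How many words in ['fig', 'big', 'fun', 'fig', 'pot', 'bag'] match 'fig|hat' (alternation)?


Alternation 'fig|hat' matches either 'fig' or 'hat'.
Checking each word:
  'fig' -> MATCH
  'big' -> no
  'fun' -> no
  'fig' -> MATCH
  'pot' -> no
  'bag' -> no
Matches: ['fig', 'fig']
Count: 2

2


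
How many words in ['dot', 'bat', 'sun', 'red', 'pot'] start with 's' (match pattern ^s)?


Pattern ^s anchors to start of word. Check which words begin with 's':
  'dot' -> no
  'bat' -> no
  'sun' -> MATCH (starts with 's')
  'red' -> no
  'pot' -> no
Matching words: ['sun']
Count: 1

1


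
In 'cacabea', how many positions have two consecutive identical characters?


Looking for consecutive identical characters in 'cacabea':
  pos 0-1: 'c' vs 'a' -> different
  pos 1-2: 'a' vs 'c' -> different
  pos 2-3: 'c' vs 'a' -> different
  pos 3-4: 'a' vs 'b' -> different
  pos 4-5: 'b' vs 'e' -> different
  pos 5-6: 'e' vs 'a' -> different
Consecutive identical pairs: []
Count: 0

0


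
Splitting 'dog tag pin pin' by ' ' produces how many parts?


Splitting by ' ' breaks the string at each occurrence of the separator.
Text: 'dog tag pin pin'
Parts after split:
  Part 1: 'dog'
  Part 2: 'tag'
  Part 3: 'pin'
  Part 4: 'pin'
Total parts: 4

4


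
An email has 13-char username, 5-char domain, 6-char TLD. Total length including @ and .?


An email address has format: username@domain.tld
Username length: 13
'@' character: 1
Domain length: 5
'.' character: 1
TLD length: 6
Total = 13 + 1 + 5 + 1 + 6 = 26

26


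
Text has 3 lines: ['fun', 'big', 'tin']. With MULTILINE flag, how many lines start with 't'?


With MULTILINE flag, ^ matches the start of each line.
Lines: ['fun', 'big', 'tin']
Checking which lines start with 't':
  Line 1: 'fun' -> no
  Line 2: 'big' -> no
  Line 3: 'tin' -> MATCH
Matching lines: ['tin']
Count: 1

1


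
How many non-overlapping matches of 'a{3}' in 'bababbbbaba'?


Pattern 'a{3}' matches exactly 3 consecutive a's (greedy, non-overlapping).
String: 'bababbbbaba'
Scanning for runs of a's:
  Run at pos 1: 'a' (length 1) -> 0 match(es)
  Run at pos 3: 'a' (length 1) -> 0 match(es)
  Run at pos 8: 'a' (length 1) -> 0 match(es)
  Run at pos 10: 'a' (length 1) -> 0 match(es)
Matches found: []
Total: 0

0


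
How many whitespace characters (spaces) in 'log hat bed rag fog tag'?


\s matches whitespace characters (spaces, tabs, etc.).
Text: 'log hat bed rag fog tag'
This text has 6 words separated by spaces.
Number of spaces = number of words - 1 = 6 - 1 = 5

5


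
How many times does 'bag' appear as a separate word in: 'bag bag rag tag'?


Scanning each word for exact match 'bag':
  Word 1: 'bag' -> MATCH
  Word 2: 'bag' -> MATCH
  Word 3: 'rag' -> no
  Word 4: 'tag' -> no
Total matches: 2

2


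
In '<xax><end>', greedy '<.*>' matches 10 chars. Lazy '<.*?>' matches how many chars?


Greedy '<.*>' tries to match as MUCH as possible.
Lazy '<.*?>' tries to match as LITTLE as possible.

String: '<xax><end>'
Greedy '<.*>' starts at first '<' and extends to the LAST '>': '<xax><end>' (10 chars)
Lazy '<.*?>' starts at first '<' and stops at the FIRST '>': '<xax>' (5 chars)

5


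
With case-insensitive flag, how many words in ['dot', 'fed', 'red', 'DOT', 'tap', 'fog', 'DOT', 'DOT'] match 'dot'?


Case-insensitive matching: compare each word's lowercase form to 'dot'.
  'dot' -> lower='dot' -> MATCH
  'fed' -> lower='fed' -> no
  'red' -> lower='red' -> no
  'DOT' -> lower='dot' -> MATCH
  'tap' -> lower='tap' -> no
  'fog' -> lower='fog' -> no
  'DOT' -> lower='dot' -> MATCH
  'DOT' -> lower='dot' -> MATCH
Matches: ['dot', 'DOT', 'DOT', 'DOT']
Count: 4

4


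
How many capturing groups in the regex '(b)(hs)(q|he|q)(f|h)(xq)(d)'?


To count capturing groups, count each '(' that starts a group.
Pattern: '(b)(hs)(q|he|q)(f|h)(xq)(d)'
Walking through the pattern:
  Position 0: '(' -> group #1
  Position 3: '(' -> group #2
  Position 7: '(' -> group #3
  Position 15: '(' -> group #4
  Position 20: '(' -> group #5
  Position 24: '(' -> group #6
Total capturing groups: 6

6


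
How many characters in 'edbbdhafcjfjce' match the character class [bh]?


Character class [bh] matches any of: {b, h}
Scanning string 'edbbdhafcjfjce' character by character:
  pos 0: 'e' -> no
  pos 1: 'd' -> no
  pos 2: 'b' -> MATCH
  pos 3: 'b' -> MATCH
  pos 4: 'd' -> no
  pos 5: 'h' -> MATCH
  pos 6: 'a' -> no
  pos 7: 'f' -> no
  pos 8: 'c' -> no
  pos 9: 'j' -> no
  pos 10: 'f' -> no
  pos 11: 'j' -> no
  pos 12: 'c' -> no
  pos 13: 'e' -> no
Total matches: 3

3


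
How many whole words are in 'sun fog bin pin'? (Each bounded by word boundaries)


Word boundaries (\b) mark the start/end of each word.
Text: 'sun fog bin pin'
Splitting by whitespace:
  Word 1: 'sun'
  Word 2: 'fog'
  Word 3: 'bin'
  Word 4: 'pin'
Total whole words: 4

4


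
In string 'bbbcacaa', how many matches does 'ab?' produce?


Pattern 'ab?' matches 'a' optionally followed by 'b'.
String: 'bbbcacaa'
Scanning left to right for 'a' then checking next char:
  Match 1: 'a' (a not followed by b)
  Match 2: 'a' (a not followed by b)
  Match 3: 'a' (a not followed by b)
Total matches: 3

3


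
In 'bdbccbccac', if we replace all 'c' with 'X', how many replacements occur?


re.sub('c', 'X', text) replaces every occurrence of 'c' with 'X'.
Text: 'bdbccbccac'
Scanning for 'c':
  pos 3: 'c' -> replacement #1
  pos 4: 'c' -> replacement #2
  pos 6: 'c' -> replacement #3
  pos 7: 'c' -> replacement #4
  pos 9: 'c' -> replacement #5
Total replacements: 5

5


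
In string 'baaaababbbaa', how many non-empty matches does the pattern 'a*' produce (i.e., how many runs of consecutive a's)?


Pattern 'a*' matches zero or more a's. We want non-empty runs of consecutive a's.
String: 'baaaababbbaa'
Walking through the string to find runs of a's:
  Run 1: positions 1-4 -> 'aaaa'
  Run 2: positions 6-6 -> 'a'
  Run 3: positions 10-11 -> 'aa'
Non-empty runs found: ['aaaa', 'a', 'aa']
Count: 3

3


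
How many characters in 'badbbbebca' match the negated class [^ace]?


Negated class [^ace] matches any char NOT in {a, c, e}
Scanning 'badbbbebca':
  pos 0: 'b' -> MATCH
  pos 1: 'a' -> no (excluded)
  pos 2: 'd' -> MATCH
  pos 3: 'b' -> MATCH
  pos 4: 'b' -> MATCH
  pos 5: 'b' -> MATCH
  pos 6: 'e' -> no (excluded)
  pos 7: 'b' -> MATCH
  pos 8: 'c' -> no (excluded)
  pos 9: 'a' -> no (excluded)
Total matches: 6

6


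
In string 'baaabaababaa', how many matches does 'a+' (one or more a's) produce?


Pattern 'a+' matches one or more consecutive a's.
String: 'baaabaababaa'
Scanning for runs of a:
  Match 1: 'aaa' (length 3)
  Match 2: 'aa' (length 2)
  Match 3: 'a' (length 1)
  Match 4: 'aa' (length 2)
Total matches: 4

4


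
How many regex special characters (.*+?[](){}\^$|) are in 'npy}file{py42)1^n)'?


Regex special characters are: . * + ? [ ] ( ) { } \ ^ $ |
Scanning 'npy}file{py42)1^n)':
  pos 3: '}' -> SPECIAL
  pos 8: '{' -> SPECIAL
  pos 13: ')' -> SPECIAL
  pos 15: '^' -> SPECIAL
  pos 17: ')' -> SPECIAL
Special chars found: ['}', '{', ')', '^', ')']
Total: 5

5


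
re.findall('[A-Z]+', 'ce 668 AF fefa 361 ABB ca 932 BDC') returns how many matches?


Pattern '[A-Z]+' finds one or more uppercase letters.
Text: 'ce 668 AF fefa 361 ABB ca 932 BDC'
Scanning for matches:
  Match 1: 'AF'
  Match 2: 'ABB'
  Match 3: 'BDC'
Total matches: 3

3


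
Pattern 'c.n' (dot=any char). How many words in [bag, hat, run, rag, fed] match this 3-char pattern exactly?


Pattern 'c.n' means: starts with 'c', any single char, ends with 'n'.
Checking each word (must be exactly 3 chars):
  'bag' (len=3): no
  'hat' (len=3): no
  'run' (len=3): no
  'rag' (len=3): no
  'fed' (len=3): no
Matching words: []
Total: 0

0


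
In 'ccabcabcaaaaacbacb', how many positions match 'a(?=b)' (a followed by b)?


Lookahead 'a(?=b)' matches 'a' only when followed by 'b'.
String: 'ccabcabcaaaaacbacb'
Checking each position where char is 'a':
  pos 2: 'a' -> MATCH (next='b')
  pos 5: 'a' -> MATCH (next='b')
  pos 8: 'a' -> no (next='a')
  pos 9: 'a' -> no (next='a')
  pos 10: 'a' -> no (next='a')
  pos 11: 'a' -> no (next='a')
  pos 12: 'a' -> no (next='c')
  pos 15: 'a' -> no (next='c')
Matching positions: [2, 5]
Count: 2

2


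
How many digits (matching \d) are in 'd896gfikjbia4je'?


\d matches any digit 0-9.
Scanning 'd896gfikjbia4je':
  pos 1: '8' -> DIGIT
  pos 2: '9' -> DIGIT
  pos 3: '6' -> DIGIT
  pos 12: '4' -> DIGIT
Digits found: ['8', '9', '6', '4']
Total: 4

4


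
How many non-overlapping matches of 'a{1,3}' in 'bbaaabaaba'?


Pattern 'a{1,3}' matches between 1 and 3 consecutive a's (greedy).
String: 'bbaaabaaba'
Finding runs of a's and applying greedy matching:
  Run at pos 2: 'aaa' (length 3)
  Run at pos 6: 'aa' (length 2)
  Run at pos 9: 'a' (length 1)
Matches: ['aaa', 'aa', 'a']
Count: 3

3


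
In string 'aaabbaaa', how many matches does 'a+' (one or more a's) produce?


Pattern 'a+' matches one or more consecutive a's.
String: 'aaabbaaa'
Scanning for runs of a:
  Match 1: 'aaa' (length 3)
  Match 2: 'aaa' (length 3)
Total matches: 2

2


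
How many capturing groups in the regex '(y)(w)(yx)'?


To count capturing groups, count each '(' that starts a group.
Pattern: '(y)(w)(yx)'
Walking through the pattern:
  Position 0: '(' -> group #1
  Position 3: '(' -> group #2
  Position 6: '(' -> group #3
Total capturing groups: 3

3


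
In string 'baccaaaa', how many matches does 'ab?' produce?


Pattern 'ab?' matches 'a' optionally followed by 'b'.
String: 'baccaaaa'
Scanning left to right for 'a' then checking next char:
  Match 1: 'a' (a not followed by b)
  Match 2: 'a' (a not followed by b)
  Match 3: 'a' (a not followed by b)
  Match 4: 'a' (a not followed by b)
  Match 5: 'a' (a not followed by b)
Total matches: 5

5


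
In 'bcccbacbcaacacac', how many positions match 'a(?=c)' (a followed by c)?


Lookahead 'a(?=c)' matches 'a' only when followed by 'c'.
String: 'bcccbacbcaacacac'
Checking each position where char is 'a':
  pos 5: 'a' -> MATCH (next='c')
  pos 9: 'a' -> no (next='a')
  pos 10: 'a' -> MATCH (next='c')
  pos 12: 'a' -> MATCH (next='c')
  pos 14: 'a' -> MATCH (next='c')
Matching positions: [5, 10, 12, 14]
Count: 4

4


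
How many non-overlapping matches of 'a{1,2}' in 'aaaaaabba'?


Pattern 'a{1,2}' matches between 1 and 2 consecutive a's (greedy).
String: 'aaaaaabba'
Finding runs of a's and applying greedy matching:
  Run at pos 0: 'aaaaaa' (length 6)
  Run at pos 8: 'a' (length 1)
Matches: ['aa', 'aa', 'aa', 'a']
Count: 4

4


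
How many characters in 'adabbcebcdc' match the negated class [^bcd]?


Negated class [^bcd] matches any char NOT in {b, c, d}
Scanning 'adabbcebcdc':
  pos 0: 'a' -> MATCH
  pos 1: 'd' -> no (excluded)
  pos 2: 'a' -> MATCH
  pos 3: 'b' -> no (excluded)
  pos 4: 'b' -> no (excluded)
  pos 5: 'c' -> no (excluded)
  pos 6: 'e' -> MATCH
  pos 7: 'b' -> no (excluded)
  pos 8: 'c' -> no (excluded)
  pos 9: 'd' -> no (excluded)
  pos 10: 'c' -> no (excluded)
Total matches: 3

3


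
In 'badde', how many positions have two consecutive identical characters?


Looking for consecutive identical characters in 'badde':
  pos 0-1: 'b' vs 'a' -> different
  pos 1-2: 'a' vs 'd' -> different
  pos 2-3: 'd' vs 'd' -> MATCH ('dd')
  pos 3-4: 'd' vs 'e' -> different
Consecutive identical pairs: ['dd']
Count: 1

1


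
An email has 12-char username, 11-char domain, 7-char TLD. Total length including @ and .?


An email address has format: username@domain.tld
Username length: 12
'@' character: 1
Domain length: 11
'.' character: 1
TLD length: 7
Total = 12 + 1 + 11 + 1 + 7 = 32

32


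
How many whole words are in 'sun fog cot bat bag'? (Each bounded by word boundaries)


Word boundaries (\b) mark the start/end of each word.
Text: 'sun fog cot bat bag'
Splitting by whitespace:
  Word 1: 'sun'
  Word 2: 'fog'
  Word 3: 'cot'
  Word 4: 'bat'
  Word 5: 'bag'
Total whole words: 5

5


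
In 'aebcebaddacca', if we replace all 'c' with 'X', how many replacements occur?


re.sub('c', 'X', text) replaces every occurrence of 'c' with 'X'.
Text: 'aebcebaddacca'
Scanning for 'c':
  pos 3: 'c' -> replacement #1
  pos 10: 'c' -> replacement #2
  pos 11: 'c' -> replacement #3
Total replacements: 3

3


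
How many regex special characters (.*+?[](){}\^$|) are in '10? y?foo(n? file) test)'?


Regex special characters are: . * + ? [ ] ( ) { } \ ^ $ |
Scanning '10? y?foo(n? file) test)':
  pos 2: '?' -> SPECIAL
  pos 5: '?' -> SPECIAL
  pos 9: '(' -> SPECIAL
  pos 11: '?' -> SPECIAL
  pos 17: ')' -> SPECIAL
  pos 23: ')' -> SPECIAL
Special chars found: ['?', '?', '(', '?', ')', ')']
Total: 6

6


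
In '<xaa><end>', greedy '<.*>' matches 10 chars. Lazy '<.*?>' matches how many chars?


Greedy '<.*>' tries to match as MUCH as possible.
Lazy '<.*?>' tries to match as LITTLE as possible.

String: '<xaa><end>'
Greedy '<.*>' starts at first '<' and extends to the LAST '>': '<xaa><end>' (10 chars)
Lazy '<.*?>' starts at first '<' and stops at the FIRST '>': '<xaa>' (5 chars)

5


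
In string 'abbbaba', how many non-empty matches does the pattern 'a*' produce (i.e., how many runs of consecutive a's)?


Pattern 'a*' matches zero or more a's. We want non-empty runs of consecutive a's.
String: 'abbbaba'
Walking through the string to find runs of a's:
  Run 1: positions 0-0 -> 'a'
  Run 2: positions 4-4 -> 'a'
  Run 3: positions 6-6 -> 'a'
Non-empty runs found: ['a', 'a', 'a']
Count: 3

3


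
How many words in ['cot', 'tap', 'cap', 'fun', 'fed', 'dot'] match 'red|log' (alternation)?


Alternation 'red|log' matches either 'red' or 'log'.
Checking each word:
  'cot' -> no
  'tap' -> no
  'cap' -> no
  'fun' -> no
  'fed' -> no
  'dot' -> no
Matches: []
Count: 0

0


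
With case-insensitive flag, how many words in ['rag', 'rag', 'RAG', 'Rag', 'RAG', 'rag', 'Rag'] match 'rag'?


Case-insensitive matching: compare each word's lowercase form to 'rag'.
  'rag' -> lower='rag' -> MATCH
  'rag' -> lower='rag' -> MATCH
  'RAG' -> lower='rag' -> MATCH
  'Rag' -> lower='rag' -> MATCH
  'RAG' -> lower='rag' -> MATCH
  'rag' -> lower='rag' -> MATCH
  'Rag' -> lower='rag' -> MATCH
Matches: ['rag', 'rag', 'RAG', 'Rag', 'RAG', 'rag', 'Rag']
Count: 7

7


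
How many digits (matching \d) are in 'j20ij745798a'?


\d matches any digit 0-9.
Scanning 'j20ij745798a':
  pos 1: '2' -> DIGIT
  pos 2: '0' -> DIGIT
  pos 5: '7' -> DIGIT
  pos 6: '4' -> DIGIT
  pos 7: '5' -> DIGIT
  pos 8: '7' -> DIGIT
  pos 9: '9' -> DIGIT
  pos 10: '8' -> DIGIT
Digits found: ['2', '0', '7', '4', '5', '7', '9', '8']
Total: 8

8


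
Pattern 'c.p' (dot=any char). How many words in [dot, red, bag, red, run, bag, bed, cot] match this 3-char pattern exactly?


Pattern 'c.p' means: starts with 'c', any single char, ends with 'p'.
Checking each word (must be exactly 3 chars):
  'dot' (len=3): no
  'red' (len=3): no
  'bag' (len=3): no
  'red' (len=3): no
  'run' (len=3): no
  'bag' (len=3): no
  'bed' (len=3): no
  'cot' (len=3): no
Matching words: []
Total: 0

0


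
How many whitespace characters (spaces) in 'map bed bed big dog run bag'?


\s matches whitespace characters (spaces, tabs, etc.).
Text: 'map bed bed big dog run bag'
This text has 7 words separated by spaces.
Number of spaces = number of words - 1 = 7 - 1 = 6

6


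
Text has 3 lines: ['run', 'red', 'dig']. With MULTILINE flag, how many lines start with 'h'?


With MULTILINE flag, ^ matches the start of each line.
Lines: ['run', 'red', 'dig']
Checking which lines start with 'h':
  Line 1: 'run' -> no
  Line 2: 'red' -> no
  Line 3: 'dig' -> no
Matching lines: []
Count: 0

0


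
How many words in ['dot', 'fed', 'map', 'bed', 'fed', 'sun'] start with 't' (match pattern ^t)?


Pattern ^t anchors to start of word. Check which words begin with 't':
  'dot' -> no
  'fed' -> no
  'map' -> no
  'bed' -> no
  'fed' -> no
  'sun' -> no
Matching words: []
Count: 0

0


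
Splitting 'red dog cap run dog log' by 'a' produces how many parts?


Splitting by 'a' breaks the string at each occurrence of the separator.
Text: 'red dog cap run dog log'
Parts after split:
  Part 1: 'red dog c'
  Part 2: 'p run dog log'
Total parts: 2

2


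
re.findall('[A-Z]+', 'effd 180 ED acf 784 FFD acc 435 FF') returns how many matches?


Pattern '[A-Z]+' finds one or more uppercase letters.
Text: 'effd 180 ED acf 784 FFD acc 435 FF'
Scanning for matches:
  Match 1: 'ED'
  Match 2: 'FFD'
  Match 3: 'FF'
Total matches: 3

3


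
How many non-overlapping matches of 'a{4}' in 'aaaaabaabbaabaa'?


Pattern 'a{4}' matches exactly 4 consecutive a's (greedy, non-overlapping).
String: 'aaaaabaabbaabaa'
Scanning for runs of a's:
  Run at pos 0: 'aaaaa' (length 5) -> 1 match(es)
  Run at pos 6: 'aa' (length 2) -> 0 match(es)
  Run at pos 10: 'aa' (length 2) -> 0 match(es)
  Run at pos 13: 'aa' (length 2) -> 0 match(es)
Matches found: ['aaaa']
Total: 1

1


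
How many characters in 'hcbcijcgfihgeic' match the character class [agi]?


Character class [agi] matches any of: {a, g, i}
Scanning string 'hcbcijcgfihgeic' character by character:
  pos 0: 'h' -> no
  pos 1: 'c' -> no
  pos 2: 'b' -> no
  pos 3: 'c' -> no
  pos 4: 'i' -> MATCH
  pos 5: 'j' -> no
  pos 6: 'c' -> no
  pos 7: 'g' -> MATCH
  pos 8: 'f' -> no
  pos 9: 'i' -> MATCH
  pos 10: 'h' -> no
  pos 11: 'g' -> MATCH
  pos 12: 'e' -> no
  pos 13: 'i' -> MATCH
  pos 14: 'c' -> no
Total matches: 5

5


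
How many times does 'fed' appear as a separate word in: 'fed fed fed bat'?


Scanning each word for exact match 'fed':
  Word 1: 'fed' -> MATCH
  Word 2: 'fed' -> MATCH
  Word 3: 'fed' -> MATCH
  Word 4: 'bat' -> no
Total matches: 3

3


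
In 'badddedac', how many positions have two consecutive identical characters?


Looking for consecutive identical characters in 'badddedac':
  pos 0-1: 'b' vs 'a' -> different
  pos 1-2: 'a' vs 'd' -> different
  pos 2-3: 'd' vs 'd' -> MATCH ('dd')
  pos 3-4: 'd' vs 'd' -> MATCH ('dd')
  pos 4-5: 'd' vs 'e' -> different
  pos 5-6: 'e' vs 'd' -> different
  pos 6-7: 'd' vs 'a' -> different
  pos 7-8: 'a' vs 'c' -> different
Consecutive identical pairs: ['dd', 'dd']
Count: 2

2


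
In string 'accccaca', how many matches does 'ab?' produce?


Pattern 'ab?' matches 'a' optionally followed by 'b'.
String: 'accccaca'
Scanning left to right for 'a' then checking next char:
  Match 1: 'a' (a not followed by b)
  Match 2: 'a' (a not followed by b)
  Match 3: 'a' (a not followed by b)
Total matches: 3

3


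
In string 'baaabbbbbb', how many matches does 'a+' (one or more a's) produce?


Pattern 'a+' matches one or more consecutive a's.
String: 'baaabbbbbb'
Scanning for runs of a:
  Match 1: 'aaa' (length 3)
Total matches: 1

1


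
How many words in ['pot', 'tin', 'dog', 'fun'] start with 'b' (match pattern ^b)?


Pattern ^b anchors to start of word. Check which words begin with 'b':
  'pot' -> no
  'tin' -> no
  'dog' -> no
  'fun' -> no
Matching words: []
Count: 0

0


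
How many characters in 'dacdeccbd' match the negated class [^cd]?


Negated class [^cd] matches any char NOT in {c, d}
Scanning 'dacdeccbd':
  pos 0: 'd' -> no (excluded)
  pos 1: 'a' -> MATCH
  pos 2: 'c' -> no (excluded)
  pos 3: 'd' -> no (excluded)
  pos 4: 'e' -> MATCH
  pos 5: 'c' -> no (excluded)
  pos 6: 'c' -> no (excluded)
  pos 7: 'b' -> MATCH
  pos 8: 'd' -> no (excluded)
Total matches: 3

3


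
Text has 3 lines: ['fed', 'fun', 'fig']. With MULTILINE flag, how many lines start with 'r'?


With MULTILINE flag, ^ matches the start of each line.
Lines: ['fed', 'fun', 'fig']
Checking which lines start with 'r':
  Line 1: 'fed' -> no
  Line 2: 'fun' -> no
  Line 3: 'fig' -> no
Matching lines: []
Count: 0

0


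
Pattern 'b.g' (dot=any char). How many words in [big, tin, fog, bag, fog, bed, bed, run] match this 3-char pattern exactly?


Pattern 'b.g' means: starts with 'b', any single char, ends with 'g'.
Checking each word (must be exactly 3 chars):
  'big' (len=3): MATCH
  'tin' (len=3): no
  'fog' (len=3): no
  'bag' (len=3): MATCH
  'fog' (len=3): no
  'bed' (len=3): no
  'bed' (len=3): no
  'run' (len=3): no
Matching words: ['big', 'bag']
Total: 2

2


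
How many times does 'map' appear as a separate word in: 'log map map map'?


Scanning each word for exact match 'map':
  Word 1: 'log' -> no
  Word 2: 'map' -> MATCH
  Word 3: 'map' -> MATCH
  Word 4: 'map' -> MATCH
Total matches: 3

3
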